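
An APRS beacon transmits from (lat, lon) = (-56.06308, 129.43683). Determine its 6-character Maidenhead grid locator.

Shift to the Maidenhead origin (180°W, 90°S): lon 309.4368, lat 33.9369.
Field (20°×10°, letters A–R): 309.4368/20 → 15 → P, 33.9369/10 → 3 → D; chars PD.
Square (2°×1°, digits 0–9): 9.4368/2 → 4, 3.9369/1 → 3; chars 43.
Subsquare (5′×2.5′, letters a–x): 1.4368/0.0833333 → 17 → r, 0.9369/0.0416667 → 22 → w; chars rw.

PD43rw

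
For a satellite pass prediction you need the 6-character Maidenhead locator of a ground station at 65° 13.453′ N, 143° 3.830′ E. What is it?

QP15mf

Offset from 180°W / 90°S: lon 323.0638°, lat 155.2242°.
Field: lon ⌊323.0638/20⌋ = 16 → Q; lat ⌊155.2242/10⌋ = 15 → P.
Square: lon ⌊3.0638/2⌋ = 1; lat ⌊5.2242/1⌋ = 5.
Subsquare: lon ⌊1.0638/0.0833333⌋ = 12 → m; lat ⌊0.2242/0.0416667⌋ = 5 → f.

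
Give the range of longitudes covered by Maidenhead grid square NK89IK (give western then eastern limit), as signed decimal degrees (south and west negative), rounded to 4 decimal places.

Field N=13, K=10: +13·20° lon, +10·10° lat → SW at lon 80°, lat 10°.
Square 8, 9: +8·2° lon, +9·1° lat → SW at lon 96°, lat 19°.
Subsquare i=8, k=10: +8·0.0833333° lon, +10·0.0416667° lat → SW at lon 96.6667°, lat 19.4167°.
Cell spans 0.0833333° lon × 0.0416667° lat.
west 96.6667, east 96.7500.

96.6667, 96.7500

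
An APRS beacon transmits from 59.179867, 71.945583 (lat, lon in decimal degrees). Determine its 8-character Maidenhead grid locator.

MO59xe33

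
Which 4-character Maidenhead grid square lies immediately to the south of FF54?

FF53

Latitude square 4; −1 → 3.
The longitude characters are unchanged.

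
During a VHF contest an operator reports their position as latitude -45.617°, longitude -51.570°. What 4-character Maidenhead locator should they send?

Offset from 180°W / 90°S: lon 128.43°, lat 44.38°.
Field: 128.43/20 → 6 → G, 44.38/10 → 4 → E; chars GE.
Square: 8.43/2 → 4, 4.38/1 → 4; chars 44.

GE44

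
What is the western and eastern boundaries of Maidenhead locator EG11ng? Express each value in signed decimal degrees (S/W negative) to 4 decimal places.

-96.9167, -96.8333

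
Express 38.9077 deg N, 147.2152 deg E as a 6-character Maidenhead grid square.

QM38ov

Offset from 180°W / 90°S: lon 327.2152°, lat 128.9077°.
Field: 327.2152/20 → 16 → Q, 128.9077/10 → 12 → M; chars QM.
Square: 7.2152/2 → 3, 8.9077/1 → 8; chars 38.
Subsquare: 1.2152/0.0833333 → 14 → o, 0.9077/0.0416667 → 21 → v; chars ov.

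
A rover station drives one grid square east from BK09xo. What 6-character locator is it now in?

Longitude subsquare x = 23; +1 → 24, wraps to 0 = a, carry into square.
Longitude square 0; +1 → 1.
The latitude characters are unchanged.

BK19ao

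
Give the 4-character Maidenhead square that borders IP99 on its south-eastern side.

JP08

Longitude square 9; +1 → 10, wraps to 0, carry into field.
Longitude field I = 8; +1 → 9 = J.
Latitude square 9; −1 → 8.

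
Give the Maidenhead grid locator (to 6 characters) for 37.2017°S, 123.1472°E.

PF12nt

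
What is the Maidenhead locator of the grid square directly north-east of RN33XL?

Longitude subsquare x = 23; +1 → 24, wraps to 0 = a, carry into square.
Longitude square 3; +1 → 4.
Latitude subsquare l = 11; +1 → 12 = m.

RN43am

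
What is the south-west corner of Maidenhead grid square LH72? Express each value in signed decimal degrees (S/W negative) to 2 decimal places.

-18.00, 54.00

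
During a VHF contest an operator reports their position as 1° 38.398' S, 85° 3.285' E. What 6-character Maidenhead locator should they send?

Shift to the Maidenhead origin (180°W, 90°S): lon 265.0548, lat 88.3600.
Field: 265.0548/20 → 13 → N, 88.3600/10 → 8 → I; chars NI.
Square: 5.0548/2 → 2, 8.3600/1 → 8; chars 28.
Subsquare: 1.0548/0.0833333 → 12 → m, 0.3600/0.0416667 → 8 → i; chars mi.

NI28mi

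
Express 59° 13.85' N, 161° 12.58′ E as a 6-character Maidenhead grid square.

Shift to the Maidenhead origin (180°W, 90°S): lon 341.2097, lat 149.2308.
Field: lon ⌊341.2097/20⌋ = 17 → R; lat ⌊149.2308/10⌋ = 14 → O.
Square: lon ⌊1.2097/2⌋ = 0; lat ⌊9.2308/1⌋ = 9.
Subsquare: lon ⌊1.2097/0.0833333⌋ = 14 → o; lat ⌊0.2308/0.0416667⌋ = 5 → f.

RO09of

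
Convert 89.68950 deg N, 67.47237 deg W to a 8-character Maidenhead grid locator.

Add 180° to longitude and 90° to latitude: 112.52763, 179.68950.
Field (20°×10°, letters A–R): lon ⌊112.52763/20⌋ = 5 → F; lat ⌊179.68950/10⌋ = 17 → R.
Square (2°×1°, digits 0–9): lon ⌊12.52763/2⌋ = 6; lat ⌊9.68950/1⌋ = 9.
Subsquare (5′×2.5′, letters a–x): lon ⌊0.52763/0.0833333⌋ = 6 → g; lat ⌊0.68950/0.0416667⌋ = 16 → q.
Extended square (30″×15″, digits 0–9): lon ⌊0.02763/0.00833333⌋ = 3; lat ⌊0.02283/0.00416667⌋ = 5.

FR69gq35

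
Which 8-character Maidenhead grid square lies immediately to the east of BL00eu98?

Longitude extended square 9; +1 → 10, wraps to 0, carry into subsquare.
Longitude subsquare e = 4; +1 → 5 = f.
The latitude characters are unchanged.

BL00fu08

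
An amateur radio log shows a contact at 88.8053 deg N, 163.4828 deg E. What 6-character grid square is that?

Offset from 180°W / 90°S: lon 343.4828°, lat 178.8053°.
Field (20°×10°, letters A–R): 343.4828/20 → 17 → R, 178.8053/10 → 17 → R; chars RR.
Square (2°×1°, digits 0–9): 3.4828/2 → 1, 8.8053/1 → 8; chars 18.
Subsquare (5′×2.5′, letters a–x): 1.4828/0.0833333 → 17 → r, 0.8053/0.0416667 → 19 → t; chars rt.

RR18rt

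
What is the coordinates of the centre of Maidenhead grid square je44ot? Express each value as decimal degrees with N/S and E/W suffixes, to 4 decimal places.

45.1875° S, 9.2083° E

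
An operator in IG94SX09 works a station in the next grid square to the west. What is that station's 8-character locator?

IG94rx99

Longitude extended square 0; −1 → -1, wraps to 9, carry into subsquare.
Longitude subsquare s = 18; −1 → 17 = r.
The latitude characters are unchanged.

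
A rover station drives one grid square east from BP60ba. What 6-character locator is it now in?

Longitude subsquare b = 1; +1 → 2 = c.
The latitude characters are unchanged.

BP60ca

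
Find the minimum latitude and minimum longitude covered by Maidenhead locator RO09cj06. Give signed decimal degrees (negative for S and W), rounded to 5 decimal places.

Field R=17, O=14: +17·20° lon, +14·10° lat → SW at lon 160°, lat 50°.
Square 0, 9: +0·2° lon, +9·1° lat → SW at lon 160°, lat 59°.
Subsquare c=2, j=9: +2·0.0833333° lon, +9·0.0416667° lat → SW at lon 160.167°, lat 59.375°.
Extended square 0, 6: +0·0.00833333° lon, +6·0.00416667° lat → SW at lon 160.167°, lat 59.4°.
latitude 59.40000, longitude 160.16667.

59.40000, 160.16667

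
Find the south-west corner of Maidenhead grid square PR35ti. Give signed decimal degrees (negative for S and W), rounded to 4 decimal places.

Field P=15, R=17: +15·20° lon, +17·10° lat → SW at lon 120°, lat 80°.
Square 3, 5: +3·2° lon, +5·1° lat → SW at lon 126°, lat 85°.
Subsquare t=19, i=8: +19·0.0833333° lon, +8·0.0416667° lat → SW at lon 127.583°, lat 85.3333°.
latitude 85.3333, longitude 127.5833.

85.3333, 127.5833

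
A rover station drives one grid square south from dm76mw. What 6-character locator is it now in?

Latitude subsquare w = 22; −1 → 21 = v.
The longitude characters are unchanged.

DM76mv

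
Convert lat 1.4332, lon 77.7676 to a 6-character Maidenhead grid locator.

MJ81vk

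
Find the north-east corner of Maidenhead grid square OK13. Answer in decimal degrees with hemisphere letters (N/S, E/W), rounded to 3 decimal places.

14.000° N, 104.000° E

Field O=14, K=10: +14·20° lon, +10·10° lat → SW at lon 100°, lat 10°.
Square 1, 3: +1·2° lon, +3·1° lat → SW at lon 102°, lat 13°.
Cell spans 2° lon × 1° lat. NE corner is SW corner plus one full cell.
latitude 14.000° N, longitude 104.000° E.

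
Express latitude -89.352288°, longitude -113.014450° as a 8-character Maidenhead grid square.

DA30lp85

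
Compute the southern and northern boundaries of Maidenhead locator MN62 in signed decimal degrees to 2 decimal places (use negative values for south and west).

42.00, 43.00

Field M=12, N=13: +12·20° lon, +13·10° lat → SW at lon 60°, lat 40°.
Square 6, 2: +6·2° lon, +2·1° lat → SW at lon 72°, lat 42°.
Cell spans 2° lon × 1° lat.
south 42.00, north 43.00.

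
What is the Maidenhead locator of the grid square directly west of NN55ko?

Longitude subsquare k = 10; −1 → 9 = j.
The latitude characters are unchanged.

NN55jo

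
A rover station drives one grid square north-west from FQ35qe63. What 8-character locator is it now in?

FQ35qe54

Longitude extended square 6; −1 → 5.
Latitude extended square 3; +1 → 4.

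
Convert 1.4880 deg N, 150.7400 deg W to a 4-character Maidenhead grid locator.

Offset from 180°W / 90°S: lon 29.26°, lat 91.49°.
Field: lon ⌊29.26/20⌋ = 1 → B; lat ⌊91.49/10⌋ = 9 → J.
Square: lon ⌊9.26/2⌋ = 4; lat ⌊1.49/1⌋ = 1.

BJ41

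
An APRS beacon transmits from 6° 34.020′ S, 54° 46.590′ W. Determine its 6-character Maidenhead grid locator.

GI23ok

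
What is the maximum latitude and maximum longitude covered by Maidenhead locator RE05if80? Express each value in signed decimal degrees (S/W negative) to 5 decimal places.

-44.78750, 160.74167

Field R=17, E=4: +17·20° lon, +4·10° lat → SW at lon 160°, lat -50°.
Square 0, 5: +0·2° lon, +5·1° lat → SW at lon 160°, lat -45°.
Subsquare i=8, f=5: +8·0.0833333° lon, +5·0.0416667° lat → SW at lon 160.667°, lat -44.7917°.
Extended square 8, 0: +8·0.00833333° lon, +0·0.00416667° lat → SW at lon 160.733°, lat -44.7917°.
Cell spans 0.00833333° lon × 0.00416667° lat. NE corner is SW corner plus one full cell.
latitude -44.78750, longitude 160.74167.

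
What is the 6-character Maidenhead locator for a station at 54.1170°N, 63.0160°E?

MO14mc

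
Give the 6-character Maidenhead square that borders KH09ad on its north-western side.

Longitude subsquare a = 0; −1 → -1, wraps to 23 = x, carry into square.
Longitude square 0; −1 → -1, wraps to 9, carry into field.
Longitude field K = 10; −1 → 9 = J.
Latitude subsquare d = 3; +1 → 4 = e.

JH99xe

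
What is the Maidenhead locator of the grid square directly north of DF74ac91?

DF74ac92

Latitude extended square 1; +1 → 2.
The longitude characters are unchanged.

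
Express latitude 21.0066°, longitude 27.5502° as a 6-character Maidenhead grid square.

KL31sa

Offset from 180°W / 90°S: lon 207.5502°, lat 111.0066°.
Field: lon ⌊207.5502/20⌋ = 10 → K; lat ⌊111.0066/10⌋ = 11 → L.
Square: lon ⌊7.5502/2⌋ = 3; lat ⌊1.0066/1⌋ = 1.
Subsquare: lon ⌊1.5502/0.0833333⌋ = 18 → s; lat ⌊0.0066/0.0416667⌋ = 0 → a.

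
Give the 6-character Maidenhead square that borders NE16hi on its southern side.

Latitude subsquare i = 8; −1 → 7 = h.
The longitude characters are unchanged.

NE16hh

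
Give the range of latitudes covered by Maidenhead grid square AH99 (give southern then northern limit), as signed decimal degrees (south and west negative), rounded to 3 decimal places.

Field A=0, H=7: +0·20° lon, +7·10° lat → SW at lon -180°, lat -20°.
Square 9, 9: +9·2° lon, +9·1° lat → SW at lon -162°, lat -11°.
Cell spans 2° lon × 1° lat.
south -11.000, north -10.000.

-11.000, -10.000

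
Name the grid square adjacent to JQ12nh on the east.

JQ12oh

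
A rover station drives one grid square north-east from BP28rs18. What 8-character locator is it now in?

Longitude extended square 1; +1 → 2.
Latitude extended square 8; +1 → 9.

BP28rs29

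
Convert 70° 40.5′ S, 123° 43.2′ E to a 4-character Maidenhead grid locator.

PB19

Shift to the Maidenhead origin (180°W, 90°S): lon 303.72, lat 19.33.
Field: 303.72/20 → 15 → P, 19.33/10 → 1 → B; chars PB.
Square: 3.72/2 → 1, 9.33/1 → 9; chars 19.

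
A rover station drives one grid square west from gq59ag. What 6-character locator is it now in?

Longitude subsquare a = 0; −1 → -1, wraps to 23 = x, carry into square.
Longitude square 5; −1 → 4.
The latitude characters are unchanged.

GQ49xg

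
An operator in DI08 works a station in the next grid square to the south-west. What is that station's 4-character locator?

CI97

Longitude square 0; −1 → -1, wraps to 9, carry into field.
Longitude field D = 3; −1 → 2 = C.
Latitude square 8; −1 → 7.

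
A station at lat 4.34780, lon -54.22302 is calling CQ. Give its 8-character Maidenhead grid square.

Add 180° to longitude and 90° to latitude: 125.77698, 94.34780.
Field (20°×10°, letters A–R): 125.77698/20 → 6 → G, 94.34780/10 → 9 → J; chars GJ.
Square (2°×1°, digits 0–9): 5.77698/2 → 2, 4.34780/1 → 4; chars 24.
Subsquare (5′×2.5′, letters a–x): 1.77698/0.0833333 → 21 → v, 0.34780/0.0416667 → 8 → i; chars vi.
Extended square (30″×15″, digits 0–9): 0.02698/0.00833333 → 3, 0.01447/0.00416667 → 3; chars 33.

GJ24vi33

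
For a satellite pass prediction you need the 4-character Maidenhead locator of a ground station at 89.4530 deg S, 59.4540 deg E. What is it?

Add 180° to longitude and 90° to latitude: 239.45, 0.55.
Field: 239.45/20 → 11 → L, 0.55/10 → 0 → A; chars LA.
Square: 19.45/2 → 9, 0.55/1 → 0; chars 90.

LA90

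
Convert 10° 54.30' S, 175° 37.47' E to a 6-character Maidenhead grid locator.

Offset from 180°W / 90°S: lon 355.6245°, lat 79.0950°.
Field (20°×10°, letters A–R): lon ⌊355.6245/20⌋ = 17 → R; lat ⌊79.0950/10⌋ = 7 → H.
Square (2°×1°, digits 0–9): lon ⌊15.6245/2⌋ = 7; lat ⌊9.0950/1⌋ = 9.
Subsquare (5′×2.5′, letters a–x): lon ⌊1.6245/0.0833333⌋ = 19 → t; lat ⌊0.0950/0.0416667⌋ = 2 → c.

RH79tc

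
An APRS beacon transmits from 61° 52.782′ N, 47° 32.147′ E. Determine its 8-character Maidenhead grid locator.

Add 180° to longitude and 90° to latitude: 227.53578, 151.87970.
Field: lon ⌊227.53578/20⌋ = 11 → L; lat ⌊151.87970/10⌋ = 15 → P.
Square: lon ⌊7.53578/2⌋ = 3; lat ⌊1.87970/1⌋ = 1.
Subsquare: lon ⌊1.53578/0.0833333⌋ = 18 → s; lat ⌊0.87970/0.0416667⌋ = 21 → v.
Extended square: lon ⌊0.03578/0.00833333⌋ = 4; lat ⌊0.00470/0.00416667⌋ = 1.

LP31sv41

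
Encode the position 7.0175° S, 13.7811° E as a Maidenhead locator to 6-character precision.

JI62vx

Offset from 180°W / 90°S: lon 193.7811°, lat 82.9825°.
Field: 193.7811/20 → 9 → J, 82.9825/10 → 8 → I; chars JI.
Square: 13.7811/2 → 6, 2.9825/1 → 2; chars 62.
Subsquare: 1.7811/0.0833333 → 21 → v, 0.9825/0.0416667 → 23 → x; chars vx.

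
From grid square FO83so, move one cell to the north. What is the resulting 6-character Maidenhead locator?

FO83sp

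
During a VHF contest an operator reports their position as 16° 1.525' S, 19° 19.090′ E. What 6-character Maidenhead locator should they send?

Offset from 180°W / 90°S: lon 199.3182°, lat 73.9746°.
Field: lon ⌊199.3182/20⌋ = 9 → J; lat ⌊73.9746/10⌋ = 7 → H.
Square: lon ⌊19.3182/2⌋ = 9; lat ⌊3.9746/1⌋ = 3.
Subsquare: lon ⌊1.3182/0.0833333⌋ = 15 → p; lat ⌊0.9746/0.0416667⌋ = 23 → x.

JH93px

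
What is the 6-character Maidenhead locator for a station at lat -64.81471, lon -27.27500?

HC65ie

Offset from 180°W / 90°S: lon 152.7250°, lat 25.1853°.
Field: lon ⌊152.7250/20⌋ = 7 → H; lat ⌊25.1853/10⌋ = 2 → C.
Square: lon ⌊12.7250/2⌋ = 6; lat ⌊5.1853/1⌋ = 5.
Subsquare: lon ⌊0.7250/0.0833333⌋ = 8 → i; lat ⌊0.1853/0.0416667⌋ = 4 → e.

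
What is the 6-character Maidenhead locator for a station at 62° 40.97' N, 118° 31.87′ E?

Add 180° to longitude and 90° to latitude: 298.5312, 152.6828.
Field: lon ⌊298.5312/20⌋ = 14 → O; lat ⌊152.6828/10⌋ = 15 → P.
Square: lon ⌊18.5312/2⌋ = 9; lat ⌊2.6828/1⌋ = 2.
Subsquare: lon ⌊0.5312/0.0833333⌋ = 6 → g; lat ⌊0.6828/0.0416667⌋ = 16 → q.

OP92gq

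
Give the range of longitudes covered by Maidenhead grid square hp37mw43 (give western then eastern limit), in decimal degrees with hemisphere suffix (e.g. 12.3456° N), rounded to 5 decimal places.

32.96667° W, 32.95833° W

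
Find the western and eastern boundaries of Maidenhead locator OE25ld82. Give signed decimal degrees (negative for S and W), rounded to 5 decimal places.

Field O=14, E=4: +14·20° lon, +4·10° lat → SW at lon 100°, lat -50°.
Square 2, 5: +2·2° lon, +5·1° lat → SW at lon 104°, lat -45°.
Subsquare l=11, d=3: +11·0.0833333° lon, +3·0.0416667° lat → SW at lon 104.917°, lat -44.875°.
Extended square 8, 2: +8·0.00833333° lon, +2·0.00416667° lat → SW at lon 104.983°, lat -44.8667°.
Cell spans 0.00833333° lon × 0.00416667° lat.
west 104.98333, east 104.99167.

104.98333, 104.99167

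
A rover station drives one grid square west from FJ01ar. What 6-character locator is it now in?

EJ91xr

Longitude subsquare a = 0; −1 → -1, wraps to 23 = x, carry into square.
Longitude square 0; −1 → -1, wraps to 9, carry into field.
Longitude field F = 5; −1 → 4 = E.
The latitude characters are unchanged.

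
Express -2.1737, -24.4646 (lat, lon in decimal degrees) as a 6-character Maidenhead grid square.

Offset from 180°W / 90°S: lon 155.5354°, lat 87.8263°.
Field: 155.5354/20 → 7 → H, 87.8263/10 → 8 → I; chars HI.
Square: 15.5354/2 → 7, 7.8263/1 → 7; chars 77.
Subsquare: 1.5354/0.0833333 → 18 → s, 0.8263/0.0416667 → 19 → t; chars st.

HI77st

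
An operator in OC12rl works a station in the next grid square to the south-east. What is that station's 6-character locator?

OC12sk

Longitude subsquare r = 17; +1 → 18 = s.
Latitude subsquare l = 11; −1 → 10 = k.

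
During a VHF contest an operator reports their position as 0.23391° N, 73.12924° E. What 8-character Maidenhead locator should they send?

MJ60nf56

Offset from 180°W / 90°S: lon 253.12924°, lat 90.23391°.
Field (20°×10°, letters A–R): lon ⌊253.12924/20⌋ = 12 → M; lat ⌊90.23391/10⌋ = 9 → J.
Square (2°×1°, digits 0–9): lon ⌊13.12924/2⌋ = 6; lat ⌊0.23391/1⌋ = 0.
Subsquare (5′×2.5′, letters a–x): lon ⌊1.12924/0.0833333⌋ = 13 → n; lat ⌊0.23391/0.0416667⌋ = 5 → f.
Extended square (30″×15″, digits 0–9): lon ⌊0.04591/0.00833333⌋ = 5; lat ⌊0.02558/0.00416667⌋ = 6.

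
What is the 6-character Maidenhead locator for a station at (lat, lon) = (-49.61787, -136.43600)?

CE10sj

Offset from 180°W / 90°S: lon 43.5640°, lat 40.3821°.
Field: lon ⌊43.5640/20⌋ = 2 → C; lat ⌊40.3821/10⌋ = 4 → E.
Square: lon ⌊3.5640/2⌋ = 1; lat ⌊0.3821/1⌋ = 0.
Subsquare: lon ⌊1.5640/0.0833333⌋ = 18 → s; lat ⌊0.3821/0.0416667⌋ = 9 → j.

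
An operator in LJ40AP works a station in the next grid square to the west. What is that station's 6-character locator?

Longitude subsquare a = 0; −1 → -1, wraps to 23 = x, carry into square.
Longitude square 4; −1 → 3.
The latitude characters are unchanged.

LJ30xp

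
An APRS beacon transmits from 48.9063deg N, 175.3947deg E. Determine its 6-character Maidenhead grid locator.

RN78qv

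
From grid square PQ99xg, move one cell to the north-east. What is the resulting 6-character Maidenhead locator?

Longitude subsquare x = 23; +1 → 24, wraps to 0 = a, carry into square.
Longitude square 9; +1 → 10, wraps to 0, carry into field.
Longitude field P = 15; +1 → 16 = Q.
Latitude subsquare g = 6; +1 → 7 = h.

QQ09ah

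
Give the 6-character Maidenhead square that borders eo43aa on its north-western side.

Longitude subsquare a = 0; −1 → -1, wraps to 23 = x, carry into square.
Longitude square 4; −1 → 3.
Latitude subsquare a = 0; +1 → 1 = b.

EO33xb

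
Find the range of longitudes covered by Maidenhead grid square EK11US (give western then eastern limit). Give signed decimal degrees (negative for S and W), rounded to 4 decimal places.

Field E=4, K=10: +4·20° lon, +10·10° lat → SW at lon -100°, lat 10°.
Square 1, 1: +1·2° lon, +1·1° lat → SW at lon -98°, lat 11°.
Subsquare u=20, s=18: +20·0.0833333° lon, +18·0.0416667° lat → SW at lon -96.3333°, lat 11.75°.
Cell spans 0.0833333° lon × 0.0416667° lat.
west -96.3333, east -96.2500.

-96.3333, -96.2500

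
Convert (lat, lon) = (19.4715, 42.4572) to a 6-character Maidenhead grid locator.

Offset from 180°W / 90°S: lon 222.4572°, lat 109.4715°.
Field: lon ⌊222.4572/20⌋ = 11 → L; lat ⌊109.4715/10⌋ = 10 → K.
Square: lon ⌊2.4572/2⌋ = 1; lat ⌊9.4715/1⌋ = 9.
Subsquare: lon ⌊0.4572/0.0833333⌋ = 5 → f; lat ⌊0.4715/0.0416667⌋ = 11 → l.

LK19fl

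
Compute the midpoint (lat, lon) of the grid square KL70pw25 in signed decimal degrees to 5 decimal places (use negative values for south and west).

Field K=10, L=11: +10·20° lon, +11·10° lat → SW at lon 20°, lat 20°.
Square 7, 0: +7·2° lon, +0·1° lat → SW at lon 34°, lat 20°.
Subsquare p=15, w=22: +15·0.0833333° lon, +22·0.0416667° lat → SW at lon 35.25°, lat 20.9167°.
Extended square 2, 5: +2·0.00833333° lon, +5·0.00416667° lat → SW at lon 35.2667°, lat 20.9375°.
Cell spans 0.00833333° lon × 0.00416667° lat. Centre is SW corner plus half of each.
latitude 20.93958, longitude 35.27083.

20.93958, 35.27083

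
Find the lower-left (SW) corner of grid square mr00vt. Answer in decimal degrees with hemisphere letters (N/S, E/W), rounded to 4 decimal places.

Field M=12, R=17: +12·20° lon, +17·10° lat → SW at lon 60°, lat 80°.
Square 0, 0: +0·2° lon, +0·1° lat → SW at lon 60°, lat 80°.
Subsquare v=21, t=19: +21·0.0833333° lon, +19·0.0416667° lat → SW at lon 61.75°, lat 80.7917°.
latitude 80.7917° N, longitude 61.7500° E.

80.7917° N, 61.7500° E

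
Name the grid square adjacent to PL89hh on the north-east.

Longitude subsquare h = 7; +1 → 8 = i.
Latitude subsquare h = 7; +1 → 8 = i.

PL89ii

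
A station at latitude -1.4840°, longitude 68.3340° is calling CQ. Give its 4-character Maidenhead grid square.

MI48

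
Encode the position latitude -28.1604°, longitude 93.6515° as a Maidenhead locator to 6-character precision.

Add 180° to longitude and 90° to latitude: 273.6515, 61.8396.
Field: lon ⌊273.6515/20⌋ = 13 → N; lat ⌊61.8396/10⌋ = 6 → G.
Square: lon ⌊13.6515/2⌋ = 6; lat ⌊1.8396/1⌋ = 1.
Subsquare: lon ⌊1.6515/0.0833333⌋ = 19 → t; lat ⌊0.8396/0.0416667⌋ = 20 → u.

NG61tu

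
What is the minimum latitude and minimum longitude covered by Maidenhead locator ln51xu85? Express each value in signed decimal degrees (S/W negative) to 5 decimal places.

41.85417, 51.98333

Field L=11, N=13: +11·20° lon, +13·10° lat → SW at lon 40°, lat 40°.
Square 5, 1: +5·2° lon, +1·1° lat → SW at lon 50°, lat 41°.
Subsquare x=23, u=20: +23·0.0833333° lon, +20·0.0416667° lat → SW at lon 51.9167°, lat 41.8333°.
Extended square 8, 5: +8·0.00833333° lon, +5·0.00416667° lat → SW at lon 51.9833°, lat 41.8542°.
latitude 41.85417, longitude 51.98333.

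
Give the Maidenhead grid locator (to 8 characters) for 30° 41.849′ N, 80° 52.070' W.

EM90nq57

Add 180° to longitude and 90° to latitude: 99.13217, 120.69748.
Field: 99.13217/20 → 4 → E, 120.69748/10 → 12 → M; chars EM.
Square: 19.13217/2 → 9, 0.69748/1 → 0; chars 90.
Subsquare: 1.13217/0.0833333 → 13 → n, 0.69748/0.0416667 → 16 → q; chars nq.
Extended square: 0.04883/0.00833333 → 5, 0.03082/0.00416667 → 7; chars 57.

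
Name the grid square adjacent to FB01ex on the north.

FB02ea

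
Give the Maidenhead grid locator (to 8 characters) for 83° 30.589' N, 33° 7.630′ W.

HR33km42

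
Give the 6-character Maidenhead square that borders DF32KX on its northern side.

Latitude subsquare x = 23; +1 → 24, wraps to 0 = a, carry into square.
Latitude square 2; +1 → 3.
The longitude characters are unchanged.

DF33ka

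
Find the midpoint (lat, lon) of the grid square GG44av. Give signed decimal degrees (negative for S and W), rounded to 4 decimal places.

-25.1042, -51.9583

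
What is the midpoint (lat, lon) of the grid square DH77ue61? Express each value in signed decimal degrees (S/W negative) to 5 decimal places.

-12.82708, -104.27917

Field D=3, H=7: +3·20° lon, +7·10° lat → SW at lon -120°, lat -20°.
Square 7, 7: +7·2° lon, +7·1° lat → SW at lon -106°, lat -13°.
Subsquare u=20, e=4: +20·0.0833333° lon, +4·0.0416667° lat → SW at lon -104.333°, lat -12.8333°.
Extended square 6, 1: +6·0.00833333° lon, +1·0.00416667° lat → SW at lon -104.283°, lat -12.8292°.
Cell spans 0.00833333° lon × 0.00416667° lat. Centre is SW corner plus half of each.
latitude -12.82708, longitude -104.27917.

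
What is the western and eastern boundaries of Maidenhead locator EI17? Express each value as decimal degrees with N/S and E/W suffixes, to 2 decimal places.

Field E=4, I=8: +4·20° lon, +8·10° lat → SW at lon -100°, lat -10°.
Square 1, 7: +1·2° lon, +7·1° lat → SW at lon -98°, lat -3°.
Cell spans 2° lon × 1° lat.
west 98.00° W, east 96.00° W.

98.00° W, 96.00° W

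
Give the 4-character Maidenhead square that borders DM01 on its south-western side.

Longitude square 0; −1 → -1, wraps to 9, carry into field.
Longitude field D = 3; −1 → 2 = C.
Latitude square 1; −1 → 0.

CM90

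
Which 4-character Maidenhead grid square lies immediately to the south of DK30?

DJ39

Latitude square 0; −1 → -1, wraps to 9, carry into field.
Latitude field K = 10; −1 → 9 = J.
The longitude characters are unchanged.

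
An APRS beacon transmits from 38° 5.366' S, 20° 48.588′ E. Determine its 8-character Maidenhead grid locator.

KF01jv78

Offset from 180°W / 90°S: lon 200.80980°, lat 51.91057°.
Field (20°×10°, letters A–R): lon ⌊200.80980/20⌋ = 10 → K; lat ⌊51.91057/10⌋ = 5 → F.
Square (2°×1°, digits 0–9): lon ⌊0.80980/2⌋ = 0; lat ⌊1.91057/1⌋ = 1.
Subsquare (5′×2.5′, letters a–x): lon ⌊0.80980/0.0833333⌋ = 9 → j; lat ⌊0.91057/0.0416667⌋ = 21 → v.
Extended square (30″×15″, digits 0–9): lon ⌊0.05980/0.00833333⌋ = 7; lat ⌊0.03557/0.00416667⌋ = 8.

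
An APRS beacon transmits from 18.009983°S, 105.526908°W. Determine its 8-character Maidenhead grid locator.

DH71fx67

Shift to the Maidenhead origin (180°W, 90°S): lon 74.47309, lat 71.99002.
Field (20°×10°, letters A–R): lon ⌊74.47309/20⌋ = 3 → D; lat ⌊71.99002/10⌋ = 7 → H.
Square (2°×1°, digits 0–9): lon ⌊14.47309/2⌋ = 7; lat ⌊1.99002/1⌋ = 1.
Subsquare (5′×2.5′, letters a–x): lon ⌊0.47309/0.0833333⌋ = 5 → f; lat ⌊0.99002/0.0416667⌋ = 23 → x.
Extended square (30″×15″, digits 0–9): lon ⌊0.05643/0.00833333⌋ = 6; lat ⌊0.03168/0.00416667⌋ = 7.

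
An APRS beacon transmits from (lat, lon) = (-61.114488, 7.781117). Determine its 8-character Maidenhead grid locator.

Offset from 180°W / 90°S: lon 187.78112°, lat 28.88551°.
Field: lon ⌊187.78112/20⌋ = 9 → J; lat ⌊28.88551/10⌋ = 2 → C.
Square: lon ⌊7.78112/2⌋ = 3; lat ⌊8.88551/1⌋ = 8.
Subsquare: lon ⌊1.78112/0.0833333⌋ = 21 → v; lat ⌊0.88551/0.0416667⌋ = 21 → v.
Extended square: lon ⌊0.03112/0.00833333⌋ = 3; lat ⌊0.01051/0.00416667⌋ = 2.

JC38vv32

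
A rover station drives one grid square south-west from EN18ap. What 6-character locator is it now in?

Longitude subsquare a = 0; −1 → -1, wraps to 23 = x, carry into square.
Longitude square 1; −1 → 0.
Latitude subsquare p = 15; −1 → 14 = o.

EN08xo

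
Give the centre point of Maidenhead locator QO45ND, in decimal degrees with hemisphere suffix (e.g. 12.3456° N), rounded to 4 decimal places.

55.1458° N, 149.1250° E

Field Q=16, O=14: +16·20° lon, +14·10° lat → SW at lon 140°, lat 50°.
Square 4, 5: +4·2° lon, +5·1° lat → SW at lon 148°, lat 55°.
Subsquare n=13, d=3: +13·0.0833333° lon, +3·0.0416667° lat → SW at lon 149.083°, lat 55.125°.
Cell spans 0.0833333° lon × 0.0416667° lat. Centre is SW corner plus half of each.
latitude 55.1458° N, longitude 149.1250° E.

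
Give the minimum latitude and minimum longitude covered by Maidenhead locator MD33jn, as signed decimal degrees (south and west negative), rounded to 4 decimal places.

-56.4583, 66.7500

Field M=12, D=3: +12·20° lon, +3·10° lat → SW at lon 60°, lat -60°.
Square 3, 3: +3·2° lon, +3·1° lat → SW at lon 66°, lat -57°.
Subsquare j=9, n=13: +9·0.0833333° lon, +13·0.0416667° lat → SW at lon 66.75°, lat -56.4583°.
latitude -56.4583, longitude 66.7500.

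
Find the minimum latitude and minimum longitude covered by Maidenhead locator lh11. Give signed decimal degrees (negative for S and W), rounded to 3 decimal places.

-19.000, 42.000

Field L=11, H=7: +11·20° lon, +7·10° lat → SW at lon 40°, lat -20°.
Square 1, 1: +1·2° lon, +1·1° lat → SW at lon 42°, lat -19°.
latitude -19.000, longitude 42.000.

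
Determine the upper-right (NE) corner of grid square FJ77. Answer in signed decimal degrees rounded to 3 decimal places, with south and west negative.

Field F=5, J=9: +5·20° lon, +9·10° lat → SW at lon -80°, lat 0°.
Square 7, 7: +7·2° lon, +7·1° lat → SW at lon -66°, lat 7°.
Cell spans 2° lon × 1° lat. NE corner is SW corner plus one full cell.
latitude 8.000, longitude -64.000.

8.000, -64.000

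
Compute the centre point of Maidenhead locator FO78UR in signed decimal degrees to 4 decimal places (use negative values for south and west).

Field F=5, O=14: +5·20° lon, +14·10° lat → SW at lon -80°, lat 50°.
Square 7, 8: +7·2° lon, +8·1° lat → SW at lon -66°, lat 58°.
Subsquare u=20, r=17: +20·0.0833333° lon, +17·0.0416667° lat → SW at lon -64.3333°, lat 58.7083°.
Cell spans 0.0833333° lon × 0.0416667° lat. Centre is SW corner plus half of each.
latitude 58.7292, longitude -64.2917.

58.7292, -64.2917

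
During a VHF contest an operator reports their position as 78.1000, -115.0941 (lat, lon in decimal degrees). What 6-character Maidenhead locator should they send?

Offset from 180°W / 90°S: lon 64.9059°, lat 168.1000°.
Field (20°×10°, letters A–R): lon ⌊64.9059/20⌋ = 3 → D; lat ⌊168.1000/10⌋ = 16 → Q.
Square (2°×1°, digits 0–9): lon ⌊4.9059/2⌋ = 2; lat ⌊8.1000/1⌋ = 8.
Subsquare (5′×2.5′, letters a–x): lon ⌊0.9059/0.0833333⌋ = 10 → k; lat ⌊0.1000/0.0416667⌋ = 2 → c.

DQ28kc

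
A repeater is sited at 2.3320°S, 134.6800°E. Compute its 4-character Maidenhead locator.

PI77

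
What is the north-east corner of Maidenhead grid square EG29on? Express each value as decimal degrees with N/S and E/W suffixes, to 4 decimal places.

Field E=4, G=6: +4·20° lon, +6·10° lat → SW at lon -100°, lat -30°.
Square 2, 9: +2·2° lon, +9·1° lat → SW at lon -96°, lat -21°.
Subsquare o=14, n=13: +14·0.0833333° lon, +13·0.0416667° lat → SW at lon -94.8333°, lat -20.4583°.
Cell spans 0.0833333° lon × 0.0416667° lat. NE corner is SW corner plus one full cell.
latitude 20.4167° S, longitude 94.7500° W.

20.4167° S, 94.7500° W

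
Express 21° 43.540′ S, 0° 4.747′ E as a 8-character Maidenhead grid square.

Add 180° to longitude and 90° to latitude: 180.07912, 68.27433.
Field (20°×10°, letters A–R): 180.07912/20 → 9 → J, 68.27433/10 → 6 → G; chars JG.
Square (2°×1°, digits 0–9): 0.07912/2 → 0, 8.27433/1 → 8; chars 08.
Subsquare (5′×2.5′, letters a–x): 0.07912/0.0833333 → 0 → a, 0.27433/0.0416667 → 6 → g; chars ag.
Extended square (30″×15″, digits 0–9): 0.07912/0.00833333 → 9, 0.02433/0.00416667 → 5; chars 95.

JG08ag95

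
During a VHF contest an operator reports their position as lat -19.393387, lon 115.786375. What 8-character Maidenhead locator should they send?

OH70vo45

Offset from 180°W / 90°S: lon 295.78638°, lat 70.60661°.
Field: 295.78638/20 → 14 → O, 70.60661/10 → 7 → H; chars OH.
Square: 15.78638/2 → 7, 0.60661/1 → 0; chars 70.
Subsquare: 1.78638/0.0833333 → 21 → v, 0.60661/0.0416667 → 14 → o; chars vo.
Extended square: 0.03638/0.00833333 → 4, 0.02328/0.00416667 → 5; chars 45.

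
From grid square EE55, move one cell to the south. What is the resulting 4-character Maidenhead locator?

Latitude square 5; −1 → 4.
The longitude characters are unchanged.

EE54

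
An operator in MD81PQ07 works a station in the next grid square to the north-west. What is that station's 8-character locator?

MD81oq98

Longitude extended square 0; −1 → -1, wraps to 9, carry into subsquare.
Longitude subsquare p = 15; −1 → 14 = o.
Latitude extended square 7; +1 → 8.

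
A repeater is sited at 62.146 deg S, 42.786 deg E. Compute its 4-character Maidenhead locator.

Offset from 180°W / 90°S: lon 222.79°, lat 27.85°.
Field: 222.79/20 → 11 → L, 27.85/10 → 2 → C; chars LC.
Square: 2.79/2 → 1, 7.85/1 → 7; chars 17.

LC17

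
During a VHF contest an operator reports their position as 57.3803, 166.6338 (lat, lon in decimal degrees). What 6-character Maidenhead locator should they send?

Shift to the Maidenhead origin (180°W, 90°S): lon 346.6338, lat 147.3803.
Field: 346.6338/20 → 17 → R, 147.3803/10 → 14 → O; chars RO.
Square: 6.6338/2 → 3, 7.3803/1 → 7; chars 37.
Subsquare: 0.6338/0.0833333 → 7 → h, 0.3803/0.0416667 → 9 → j; chars hj.

RO37hj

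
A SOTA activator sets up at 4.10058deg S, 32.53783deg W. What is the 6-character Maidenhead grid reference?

Add 180° to longitude and 90° to latitude: 147.4622, 85.8994.
Field: 147.4622/20 → 7 → H, 85.8994/10 → 8 → I; chars HI.
Square: 7.4622/2 → 3, 5.8994/1 → 5; chars 35.
Subsquare: 1.4622/0.0833333 → 17 → r, 0.8994/0.0416667 → 21 → v; chars rv.

HI35rv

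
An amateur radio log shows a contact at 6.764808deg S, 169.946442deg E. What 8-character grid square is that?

Shift to the Maidenhead origin (180°W, 90°S): lon 349.94644, lat 83.23519.
Field: 349.94644/20 → 17 → R, 83.23519/10 → 8 → I; chars RI.
Square: 9.94644/2 → 4, 3.23519/1 → 3; chars 43.
Subsquare: 1.94644/0.0833333 → 23 → x, 0.23519/0.0416667 → 5 → f; chars xf.
Extended square: 0.02978/0.00833333 → 3, 0.02686/0.00416667 → 6; chars 36.

RI43xf36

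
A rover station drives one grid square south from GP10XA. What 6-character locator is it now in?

Latitude subsquare a = 0; −1 → -1, wraps to 23 = x, carry into square.
Latitude square 0; −1 → -1, wraps to 9, carry into field.
Latitude field P = 15; −1 → 14 = O.
The longitude characters are unchanged.

GO19xx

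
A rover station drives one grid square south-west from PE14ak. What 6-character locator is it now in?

PE04xj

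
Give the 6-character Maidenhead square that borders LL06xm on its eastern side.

LL16am

Longitude subsquare x = 23; +1 → 24, wraps to 0 = a, carry into square.
Longitude square 0; +1 → 1.
The latitude characters are unchanged.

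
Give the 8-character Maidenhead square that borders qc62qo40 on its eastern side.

QC62qo50

Longitude extended square 4; +1 → 5.
The latitude characters are unchanged.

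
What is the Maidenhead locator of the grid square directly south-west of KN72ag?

KN62xf

Longitude subsquare a = 0; −1 → -1, wraps to 23 = x, carry into square.
Longitude square 7; −1 → 6.
Latitude subsquare g = 6; −1 → 5 = f.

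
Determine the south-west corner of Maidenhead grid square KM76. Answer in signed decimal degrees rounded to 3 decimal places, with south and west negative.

Field K=10, M=12: +10·20° lon, +12·10° lat → SW at lon 20°, lat 30°.
Square 7, 6: +7·2° lon, +6·1° lat → SW at lon 34°, lat 36°.
latitude 36.000, longitude 34.000.

36.000, 34.000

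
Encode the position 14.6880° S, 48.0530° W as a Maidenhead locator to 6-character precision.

Add 180° to longitude and 90° to latitude: 131.9470, 75.3120.
Field: 131.9470/20 → 6 → G, 75.3120/10 → 7 → H; chars GH.
Square: 11.9470/2 → 5, 5.3120/1 → 5; chars 55.
Subsquare: 1.9470/0.0833333 → 23 → x, 0.3120/0.0416667 → 7 → h; chars xh.

GH55xh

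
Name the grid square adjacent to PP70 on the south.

Latitude square 0; −1 → -1, wraps to 9, carry into field.
Latitude field P = 15; −1 → 14 = O.
The longitude characters are unchanged.

PO79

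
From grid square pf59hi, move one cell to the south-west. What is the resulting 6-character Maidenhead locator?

PF59gh

Longitude subsquare h = 7; −1 → 6 = g.
Latitude subsquare i = 8; −1 → 7 = h.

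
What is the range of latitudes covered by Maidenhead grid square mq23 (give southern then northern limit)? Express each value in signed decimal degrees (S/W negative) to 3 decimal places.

Field M=12, Q=16: +12·20° lon, +16·10° lat → SW at lon 60°, lat 70°.
Square 2, 3: +2·2° lon, +3·1° lat → SW at lon 64°, lat 73°.
Cell spans 2° lon × 1° lat.
south 73.000, north 74.000.

73.000, 74.000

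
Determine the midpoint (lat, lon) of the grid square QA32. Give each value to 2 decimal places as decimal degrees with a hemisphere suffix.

87.50° S, 147.00° E

Field Q=16, A=0: +16·20° lon, +0·10° lat → SW at lon 140°, lat -90°.
Square 3, 2: +3·2° lon, +2·1° lat → SW at lon 146°, lat -88°.
Cell spans 2° lon × 1° lat. Centre is SW corner plus half of each.
latitude 87.50° S, longitude 147.00° E.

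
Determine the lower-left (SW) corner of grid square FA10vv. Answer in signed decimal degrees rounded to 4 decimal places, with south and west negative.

Field F=5, A=0: +5·20° lon, +0·10° lat → SW at lon -80°, lat -90°.
Square 1, 0: +1·2° lon, +0·1° lat → SW at lon -78°, lat -90°.
Subsquare v=21, v=21: +21·0.0833333° lon, +21·0.0416667° lat → SW at lon -76.25°, lat -89.125°.
latitude -89.1250, longitude -76.2500.

-89.1250, -76.2500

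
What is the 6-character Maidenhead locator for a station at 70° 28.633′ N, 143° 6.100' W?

BQ80kl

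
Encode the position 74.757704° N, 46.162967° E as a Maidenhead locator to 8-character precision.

Offset from 180°W / 90°S: lon 226.16297°, lat 164.75770°.
Field: 226.16297/20 → 11 → L, 164.75770/10 → 16 → Q; chars LQ.
Square: 6.16297/2 → 3, 4.75770/1 → 4; chars 34.
Subsquare: 0.16297/0.0833333 → 1 → b, 0.75770/0.0416667 → 18 → s; chars bs.
Extended square: 0.07963/0.00833333 → 9, 0.00770/0.00416667 → 1; chars 91.

LQ34bs91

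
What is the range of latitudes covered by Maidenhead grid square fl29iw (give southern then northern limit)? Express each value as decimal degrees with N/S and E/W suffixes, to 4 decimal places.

29.9167° N, 29.9583° N

Field F=5, L=11: +5·20° lon, +11·10° lat → SW at lon -80°, lat 20°.
Square 2, 9: +2·2° lon, +9·1° lat → SW at lon -76°, lat 29°.
Subsquare i=8, w=22: +8·0.0833333° lon, +22·0.0416667° lat → SW at lon -75.3333°, lat 29.9167°.
Cell spans 0.0833333° lon × 0.0416667° lat.
south 29.9167° N, north 29.9583° N.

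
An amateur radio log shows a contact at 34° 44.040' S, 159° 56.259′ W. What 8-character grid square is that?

Add 180° to longitude and 90° to latitude: 20.06235, 55.26600.
Field: 20.06235/20 → 1 → B, 55.26600/10 → 5 → F; chars BF.
Square: 0.06235/2 → 0, 5.26600/1 → 5; chars 05.
Subsquare: 0.06235/0.0833333 → 0 → a, 0.26600/0.0416667 → 6 → g; chars ag.
Extended square: 0.06235/0.00833333 → 7, 0.01600/0.00416667 → 3; chars 73.

BF05ag73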